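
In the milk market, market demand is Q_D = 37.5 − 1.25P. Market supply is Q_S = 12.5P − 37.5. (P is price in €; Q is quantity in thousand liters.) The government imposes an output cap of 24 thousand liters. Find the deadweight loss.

In inverse form: demand P = 30 − 0.8Q, supply P = 3 + 0.08Q.
Competitive equilibrium: 30 − 0.8Q = 3 + 0.08Q → Q* = 30.6818, P* = 5.4545.
At Q = 24: demand price = 30 − 0.8·24 = 10.8; supply price = 3 + 0.08·24 = 4.92.
ΔQ = 30.6818 − 24 = 6.6818; wedge = 10.8 − 4.92 = 5.88.
The triangle = ½ × 6.6818 × 5.88 = €19.64 thousand.

€19.64 thousand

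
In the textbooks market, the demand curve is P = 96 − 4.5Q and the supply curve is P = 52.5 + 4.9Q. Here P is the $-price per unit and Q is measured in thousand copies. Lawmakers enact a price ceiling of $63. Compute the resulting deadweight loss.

$29.02 thousand

Competitive equilibrium: 96 − 4.5Q = 52.5 + 4.9Q → Q* = 4.6277, P* = 75.1755.
At the ceiling P = 63, quantity supplied = (63 − 52.5)/4.9 = 2.1429.
Willingness to pay at Q' = 2.1429: 96 − 4.5·2.1429 = 86.357.
ΔQ = 4.6277 − 2.1429 = 2.4848; wedge = 86.357 − 63 = 23.357.
DWL = ½ × 2.4848 × 23.357 = $29.02 thousand.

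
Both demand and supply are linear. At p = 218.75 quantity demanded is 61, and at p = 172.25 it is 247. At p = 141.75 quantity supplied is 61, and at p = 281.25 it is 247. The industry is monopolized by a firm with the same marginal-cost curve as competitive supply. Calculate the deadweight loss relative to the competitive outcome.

380.88

Demand slope = (172.25 − 218.75)/(247 − 61) = −0.25, so p = 234 − 0.25q.
Supply slope = (281.25 − 141.75)/(247 − 61) = 0.75, so p = 96 + 0.75q.
Competitive equilibrium: 234 − 0.25q = 96 + 0.75q → q* = 138, p* = 199.5.
Marginal revenue: MR = 234 − 0.5q. Set MR = MC: 234 − 0.5q = 96 + 0.75q → q_m = 110.4.
Price p_m = 234 − 0.25·110.4 = 206.4; MC(q_m) = 96 + 0.75·110.4 = 178.8.
Competitive q* = 138, so Δq = 27.6; wedge = 206.4 − 178.8 = 27.6.
Welfare loss = ½ × 27.6 × 27.6 = 380.88.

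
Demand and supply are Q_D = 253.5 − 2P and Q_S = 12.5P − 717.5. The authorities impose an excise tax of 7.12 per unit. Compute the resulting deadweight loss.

In inverse form: demand P = 126.75 − 0.5Q, supply P = 57.4 + 0.08Q.
Competitive equilibrium: 126.75 − 0.5Q = 57.4 + 0.08Q → Q* = 119.569, P* = 66.9655.
With the tax, the buyer price exceeds the seller price by 7.12: (126.75 − 0.5Q) − (57.4 + 0.08Q) = 7.12 → Q' = 107.2931.
ΔQ = 119.569 − 107.2931 = 12.2759; the wedge equals the tax, 7.12.
Welfare loss = ½ × 12.2759 × 7.12 = 43.70.

43.70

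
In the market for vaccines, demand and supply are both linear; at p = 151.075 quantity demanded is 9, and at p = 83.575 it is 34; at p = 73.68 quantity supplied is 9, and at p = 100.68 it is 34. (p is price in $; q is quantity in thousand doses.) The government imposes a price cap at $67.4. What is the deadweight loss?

$1306.27 thousand

Demand slope = (83.575 − 151.075)/(34 − 9) = −2.7, so p = 175.375 − 2.7q.
Supply slope = (100.68 − 73.68)/(34 − 9) = 1.08, so p = 63.96 + 1.08q.
Competitive equilibrium: 175.375 − 2.7q = 63.96 + 1.08q → q* = 29.4749, p* = 95.7929.
At the ceiling p = 67.4, quantity supplied = (67.4 − 63.96)/1.08 = 3.1852.
Willingness to pay at q' = 3.1852: 175.375 − 2.7·3.1852 = 166.775.
Δq = 29.4749 − 3.1852 = 26.2897; wedge = 166.775 − 67.4 = 99.375.
Deadweight loss = ½ × 26.2897 × 99.375 = $1306.27 thousand.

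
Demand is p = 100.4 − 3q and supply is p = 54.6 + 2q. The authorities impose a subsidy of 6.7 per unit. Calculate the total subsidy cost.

70.35

Competitive equilibrium: 100.4 − 3q = 54.6 + 2q → q* = 9.16, p* = 72.92.
The subsidy lowers effective supply by 6.7: p = 47.9 + 2q.
New quantity: 100.4 − 3q = 47.9 + 2q → q' = 10.5.
Total subsidy cost = 6.7 × 10.5 = 70.35.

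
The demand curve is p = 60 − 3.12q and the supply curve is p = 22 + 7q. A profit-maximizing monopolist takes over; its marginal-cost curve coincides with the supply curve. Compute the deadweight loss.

3.96

Competitive equilibrium: 60 − 3.12q = 22 + 7q → q* = 3.7549, p* = 48.2846.
Marginal revenue: MR = 60 − 6.24q. Set MR = MC: 60 − 6.24q = 22 + 7q → q_m = 2.8701.
Price p_m = 60 − 3.12·2.8701 = 51.0453; MC(q_m) = 22 + 7·2.8701 = 42.0907.
Competitive q* = 3.7549, so Δq = 0.8848; wedge = 51.0453 − 42.0907 = 8.9546.
The triangle = ½ × 0.8848 × 8.9546 = 3.96.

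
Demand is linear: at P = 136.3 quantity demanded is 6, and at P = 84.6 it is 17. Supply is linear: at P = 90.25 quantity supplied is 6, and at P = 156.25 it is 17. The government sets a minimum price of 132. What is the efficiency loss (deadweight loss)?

61.44

Demand slope = (84.6 − 136.3)/(17 − 6) = −4.7, so P = 164.5 − 4.7Q.
Supply slope = (156.25 − 90.25)/(17 − 6) = 6, so P = 54.25 + 6Q.
Competitive equilibrium: 164.5 − 4.7Q = 54.25 + 6Q → Q* = 10.3037, P* = 116.0724.
At the floor P = 132, quantity demanded = (164.5 − 132)/4.7 = 6.9149.
Sellers' marginal cost at Q' = 6.9149: 54.25 + 6·6.9149 = 95.7394.
ΔQ = 10.3037 − 6.9149 = 3.3888; wedge = 132 − 95.7394 = 36.2606.
DWL = ½ × 3.3888 × 36.2606 = 61.44.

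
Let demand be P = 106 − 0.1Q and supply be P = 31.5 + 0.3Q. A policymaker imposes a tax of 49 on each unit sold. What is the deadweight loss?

Competitive equilibrium: 106 − 0.1Q = 31.5 + 0.3Q → Q* = 186.25, P* = 87.375.
With the tax, the buyer price exceeds the seller price by 49: (106 − 0.1Q) − (31.5 + 0.3Q) = 49 → Q' = 63.75.
ΔQ = 186.25 − 63.75 = 122.5; the wedge equals the tax, 49.
The triangle = ½ × 122.5 × 49 = 3001.25.

3001.25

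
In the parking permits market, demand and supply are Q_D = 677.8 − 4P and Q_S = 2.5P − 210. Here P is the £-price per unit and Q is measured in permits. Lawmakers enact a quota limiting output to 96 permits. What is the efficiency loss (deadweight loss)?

In inverse form: demand P = 169.45 − 0.25Q, supply P = 84 + 0.4Q.
Competitive equilibrium: 169.45 − 0.25Q = 84 + 0.4Q → Q* = 131.4615, P* = 136.5846.
At Q = 96: demand price = 169.45 − 0.25·96 = 145.45; supply price = 84 + 0.4·96 = 122.4.
ΔQ = 131.4615 − 96 = 35.4615; wedge = 145.45 − 122.4 = 23.05.
DWL = ½ × 35.4615 × 23.05 = £408.69.

£408.69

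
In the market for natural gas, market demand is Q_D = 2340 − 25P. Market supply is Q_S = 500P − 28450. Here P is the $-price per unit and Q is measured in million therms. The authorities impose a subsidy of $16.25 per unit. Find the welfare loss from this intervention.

In inverse form: demand P = 93.6 − 0.04Q, supply P = 56.9 + 0.002Q.
Competitive equilibrium: 93.6 − 0.04Q = 56.9 + 0.002Q → Q* = 873.8095, P* = 58.6476.
The subsidy lowers effective supply by 16.25: P = 40.65 + 0.002Q.
New quantity: 93.6 − 0.04Q = 40.65 + 0.002Q → Q' = 1260.7143.
Overproduction ΔQ = 1260.7143 − 873.8095 = 386.9048; wedge = subsidy = 16.25.
The triangle = ½ × 386.9048 × 16.25 = $3143.60 million.

$3143.60 million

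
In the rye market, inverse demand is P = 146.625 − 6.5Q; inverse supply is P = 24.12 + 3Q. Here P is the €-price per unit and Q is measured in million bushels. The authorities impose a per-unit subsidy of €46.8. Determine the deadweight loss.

Competitive equilibrium: 146.625 − 6.5Q = 24.12 + 3Q → Q* = 12.8953, P* = 62.8058.
The subsidy lowers effective supply by 46.8: P = 3Q − 22.68.
New quantity: 146.625 − 6.5Q = 3Q − 22.68 → Q' = 17.8216.
Overproduction ΔQ = 17.8216 − 12.8953 = 4.9263; wedge = subsidy = 46.8.
Deadweight loss = ½ × 4.9263 × 46.8 = €115.28 million.

€115.28 million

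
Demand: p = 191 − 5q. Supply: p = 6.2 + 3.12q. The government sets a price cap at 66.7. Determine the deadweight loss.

46.04

Competitive equilibrium: 191 − 5q = 6.2 + 3.12q → q* = 22.7586, p* = 77.2069.
At the ceiling p = 66.7, quantity supplied = (66.7 − 6.2)/3.12 = 19.391.
Willingness to pay at q' = 19.391: 191 − 5·19.391 = 94.045.
Δq = 22.7586 − 19.391 = 3.3676; wedge = 94.045 − 66.7 = 27.345.
The triangle = ½ × 3.3676 × 27.345 = 46.04.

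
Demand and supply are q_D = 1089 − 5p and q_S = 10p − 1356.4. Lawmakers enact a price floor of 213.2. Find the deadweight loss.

In inverse form: demand p = 217.8 − 0.2q, supply p = 135.64 + 0.1q.
Competitive equilibrium: 217.8 − 0.2q = 135.64 + 0.1q → q* = 273.8667, p* = 163.0267.
At the floor p = 213.2, quantity demanded = (217.8 − 213.2)/0.2 = 23.
Sellers' marginal cost at q' = 23: 135.64 + 0.1·23 = 137.94.
Δq = 273.8667 − 23 = 250.8667; wedge = 213.2 − 137.94 = 75.26.
Welfare loss = ½ × 250.8667 × 75.26 = 9440.11.

9440.11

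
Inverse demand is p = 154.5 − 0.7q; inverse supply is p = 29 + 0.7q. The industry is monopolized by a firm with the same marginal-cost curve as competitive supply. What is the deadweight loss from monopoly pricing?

625.01

Competitive equilibrium: 154.5 − 0.7q = 29 + 0.7q → q* = 89.6429, p* = 91.75.
Marginal revenue: MR = 154.5 − 1.4q. Set MR = MC: 154.5 − 1.4q = 29 + 0.7q → q_m = 59.7619.
Price p_m = 154.5 − 0.7·59.7619 = 112.6667; MC(q_m) = 29 + 0.7·59.7619 = 70.8333.
Competitive q* = 89.6429, so Δq = 29.881; wedge = 112.6667 − 70.8333 = 41.8334.
Welfare loss = ½ × 29.881 × 41.8334 = 625.01.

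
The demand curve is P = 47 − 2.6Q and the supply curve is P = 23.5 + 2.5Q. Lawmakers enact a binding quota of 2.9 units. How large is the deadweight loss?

7.44

Competitive equilibrium: 47 − 2.6Q = 23.5 + 2.5Q → Q* = 4.6078, P* = 35.0196.
At Q = 2.9: demand price = 47 − 2.6·2.9 = 39.46; supply price = 23.5 + 2.5·2.9 = 30.75.
ΔQ = 4.6078 − 2.9 = 1.7078; wedge = 39.46 − 30.75 = 8.71.
Welfare loss = ½ × 1.7078 × 8.71 = 7.44.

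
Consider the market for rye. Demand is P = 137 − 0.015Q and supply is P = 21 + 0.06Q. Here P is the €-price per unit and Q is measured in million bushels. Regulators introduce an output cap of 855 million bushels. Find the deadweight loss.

€17940.10 million

Competitive equilibrium: 137 − 0.015Q = 21 + 0.06Q → Q* = 1546.66667, P* = 113.8.
At Q = 855: demand price = 137 − 0.015·855 = 124.175; supply price = 21 + 0.06·855 = 72.3.
ΔQ = 1546.66667 − 855 = 691.66667; wedge = 124.175 − 72.3 = 51.875.
DWL = ½ × 691.66667 × 51.875 = €17940.10 million.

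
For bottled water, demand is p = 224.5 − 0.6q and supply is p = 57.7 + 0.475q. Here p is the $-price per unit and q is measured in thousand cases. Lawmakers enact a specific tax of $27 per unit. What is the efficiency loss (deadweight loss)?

$339.07 thousand

Competitive equilibrium: 224.5 − 0.6q = 57.7 + 0.475q → q* = 155.1628, p* = 131.4023.
With the tax, the buyer price exceeds the seller price by 27: (224.5 − 0.6q) − (57.7 + 0.475q) = 27 → q' = 130.0465.
Δq = 155.1628 − 130.0465 = 25.1163; the wedge equals the tax, 27.
DWL = ½ × 25.1163 × 27 = $339.07 thousand.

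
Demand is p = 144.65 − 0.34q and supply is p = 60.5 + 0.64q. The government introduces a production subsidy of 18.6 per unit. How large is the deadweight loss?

176.51

Competitive equilibrium: 144.65 − 0.34q = 60.5 + 0.64q → q* = 85.8673, p* = 115.4551.
The subsidy lowers effective supply by 18.6: p = 41.9 + 0.64q.
New quantity: 144.65 − 0.34q = 41.9 + 0.64q → q' = 104.8469.
Overproduction Δq = 104.8469 − 85.8673 = 18.9796; wedge = subsidy = 18.6.
Welfare loss = ½ × 18.9796 × 18.6 = 176.51.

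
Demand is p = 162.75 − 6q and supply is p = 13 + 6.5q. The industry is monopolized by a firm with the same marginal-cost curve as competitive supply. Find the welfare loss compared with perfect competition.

94.35

Competitive equilibrium: 162.75 − 6q = 13 + 6.5q → q* = 11.98, p* = 90.87.
Marginal revenue: MR = 162.75 − 12q. Set MR = MC: 162.75 − 12q = 13 + 6.5q → q_m = 8.0946.
Price p_m = 162.75 − 6·8.0946 = 114.1824; MC(q_m) = 13 + 6.5·8.0946 = 65.6149.
Competitive q* = 11.98, so Δq = 3.8854; wedge = 114.1824 − 65.6149 = 48.5675.
DWL = ½ × 3.8854 × 48.5675 = 94.35.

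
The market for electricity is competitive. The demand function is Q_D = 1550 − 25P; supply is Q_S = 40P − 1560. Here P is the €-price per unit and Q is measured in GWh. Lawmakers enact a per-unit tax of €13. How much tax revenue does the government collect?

€2000

In inverse form: demand P = 62 − 0.04Q, supply P = 39 + 0.025Q.
Competitive equilibrium: 62 − 0.04Q = 39 + 0.025Q → Q* = 353.8462, P* = 47.8462.
With the tax, the buyer price exceeds the seller price by 13: (62 − 0.04Q) − (39 + 0.025Q) = 13 → Q' = 153.8462.
Tax revenue = 13 × 153.8462 = €2000.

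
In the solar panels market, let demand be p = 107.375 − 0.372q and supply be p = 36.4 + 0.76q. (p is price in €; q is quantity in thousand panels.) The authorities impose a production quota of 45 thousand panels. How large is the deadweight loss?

Competitive equilibrium: 107.375 − 0.372q = 36.4 + 0.76q → q* = 62.6988, p* = 84.0511.
At q = 45: demand price = 107.375 − 0.372·45 = 90.635; supply price = 36.4 + 0.76·45 = 70.6.
Δq = 62.6988 − 45 = 17.6988; wedge = 90.635 − 70.6 = 20.035.
Deadweight loss = ½ × 17.6988 × 20.035 = €177.30 thousand.

€177.30 thousand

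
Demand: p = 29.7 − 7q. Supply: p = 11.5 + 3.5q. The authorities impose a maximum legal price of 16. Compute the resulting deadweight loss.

1.05

Competitive equilibrium: 29.7 − 7q = 11.5 + 3.5q → q* = 1.7333, p* = 17.5667.
At the ceiling p = 16, quantity supplied = (16 − 11.5)/3.5 = 1.2857.
Willingness to pay at q' = 1.2857: 29.7 − 7·1.2857 = 20.7001.
Δq = 1.7333 − 1.2857 = 0.4476; wedge = 20.7001 − 16 = 4.7001.
DWL = ½ × 0.4476 × 4.7001 = 1.05.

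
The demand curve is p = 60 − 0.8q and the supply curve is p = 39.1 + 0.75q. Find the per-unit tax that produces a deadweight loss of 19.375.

Competitive equilibrium: 60 − 0.8q = 39.1 + 0.75q → q* = 13.4839, p* = 49.2129.
A tax t gives Δq = t/1.55 and wedge t, so DWL = t²/3.1.
t²/3.1 = 19.375 → t² = 60.0625 → t = 7.75.

7.75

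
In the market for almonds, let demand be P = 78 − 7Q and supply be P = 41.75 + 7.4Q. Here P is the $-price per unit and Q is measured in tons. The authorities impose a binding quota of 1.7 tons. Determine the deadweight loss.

$4.81

Competitive equilibrium: 78 − 7Q = 41.75 + 7.4Q → Q* = 2.5174, P* = 60.3785.
At Q = 1.7: demand price = 78 − 7·1.7 = 66.1; supply price = 41.75 + 7.4·1.7 = 54.33.
ΔQ = 2.5174 − 1.7 = 0.8174; wedge = 66.1 − 54.33 = 11.77.
The triangle = ½ × 0.8174 × 11.77 = $4.81.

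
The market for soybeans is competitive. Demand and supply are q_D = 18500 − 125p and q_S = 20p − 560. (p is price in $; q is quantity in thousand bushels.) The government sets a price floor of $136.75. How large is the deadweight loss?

$12736.56 thousand

In inverse form: demand p = 148 − 0.008q, supply p = 28 + 0.05q.
Competitive equilibrium: 148 − 0.008q = 28 + 0.05q → q* = 2068.9655, p* = 131.4483.
At the floor p = 136.75, quantity demanded = (148 − 136.75)/0.008 = 1406.25.
Sellers' marginal cost at q' = 1406.25: 28 + 0.05·1406.25 = 98.3125.
Δq = 2068.9655 − 1406.25 = 662.7155; wedge = 136.75 − 98.3125 = 38.4375.
DWL = ½ × 662.7155 × 38.4375 = $12736.56 thousand.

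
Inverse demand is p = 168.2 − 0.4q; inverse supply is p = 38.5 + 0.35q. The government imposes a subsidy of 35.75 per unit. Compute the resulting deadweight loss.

Competitive equilibrium: 168.2 − 0.4q = 38.5 + 0.35q → q* = 172.9333, p* = 99.0267.
The subsidy lowers effective supply by 35.75: p = 2.75 + 0.35q.
New quantity: 168.2 − 0.4q = 2.75 + 0.35q → q' = 220.6.
Overproduction Δq = 220.6 − 172.9333 = 47.6667; wedge = subsidy = 35.75.
The triangle = ½ × 47.6667 × 35.75 = 852.04.

852.04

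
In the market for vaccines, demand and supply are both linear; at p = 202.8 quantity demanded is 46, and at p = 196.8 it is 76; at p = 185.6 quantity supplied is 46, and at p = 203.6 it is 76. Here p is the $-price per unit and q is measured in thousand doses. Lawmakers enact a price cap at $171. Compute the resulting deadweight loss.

$840.28 thousand

Demand slope = (196.8 − 202.8)/(76 − 46) = −0.2, so p = 212 − 0.2q.
Supply slope = (203.6 − 185.6)/(76 − 46) = 0.6, so p = 158 + 0.6q.
Competitive equilibrium: 212 − 0.2q = 158 + 0.6q → q* = 67.5, p* = 198.5.
At the ceiling p = 171, quantity supplied = (171 − 158)/0.6 = 21.6667.
Willingness to pay at q' = 21.6667: 212 − 0.2·21.6667 = 207.6667.
Δq = 67.5 − 21.6667 = 45.8333; wedge = 207.6667 − 171 = 36.6667.
Welfare loss = ½ × 45.8333 × 36.6667 = $840.28 thousand.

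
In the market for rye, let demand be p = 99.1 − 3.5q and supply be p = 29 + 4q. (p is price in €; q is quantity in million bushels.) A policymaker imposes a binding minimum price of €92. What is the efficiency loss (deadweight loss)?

Competitive equilibrium: 99.1 − 3.5q = 29 + 4q → q* = 9.3467, p* = 66.3867.
At the floor p = 92, quantity demanded = (99.1 − 92)/3.5 = 2.0286.
Sellers' marginal cost at q' = 2.0286: 29 + 4·2.0286 = 37.1144.
Δq = 9.3467 − 2.0286 = 7.3181; wedge = 92 − 37.1144 = 54.8856.
DWL = ½ × 7.3181 × 54.8856 = €200.83 million.

€200.83 million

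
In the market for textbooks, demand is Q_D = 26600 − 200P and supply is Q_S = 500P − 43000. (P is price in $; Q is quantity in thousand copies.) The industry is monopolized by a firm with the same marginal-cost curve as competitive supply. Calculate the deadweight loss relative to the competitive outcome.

$27393.35 thousand

In inverse form: demand P = 133 − 0.005Q, supply P = 86 + 0.002Q.
Competitive equilibrium: 133 − 0.005Q = 86 + 0.002Q → Q* = 6714.285714, P* = 99.428571.
Marginal revenue: MR = 133 − 0.01Q. Set MR = MC: 133 − 0.01Q = 86 + 0.002Q → Q_m = 3916.666667.
Price P_m = 133 − 0.005·3916.666667 = 113.416667; MC(Q_m) = 86 + 0.002·3916.666667 = 93.833333.
Competitive Q* = 6714.285714, so ΔQ = 2797.619047; wedge = 113.416667 − 93.833333 = 19.583334.
Deadweight loss = ½ × 2797.619047 × 19.583334 = $27393.35 thousand.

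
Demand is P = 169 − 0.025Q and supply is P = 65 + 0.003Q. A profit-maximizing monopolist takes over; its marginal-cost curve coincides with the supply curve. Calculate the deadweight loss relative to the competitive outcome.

Competitive equilibrium: 169 − 0.025Q = 65 + 0.003Q → Q* = 3714.2857, P* = 76.1429.
Marginal revenue: MR = 169 − 0.05Q. Set MR = MC: 169 − 0.05Q = 65 + 0.003Q → Q_m = 1962.2642.
Price P_m = 169 − 0.025·1962.2642 = 119.9434; MC(Q_m) = 65 + 0.003·1962.2642 = 70.8868.
Competitive Q* = 3714.2857, so ΔQ = 1752.0215; wedge = 119.9434 − 70.8868 = 49.0566.
Welfare loss = ½ × 1752.0215 × 49.0566 = 42974.11.

42974.11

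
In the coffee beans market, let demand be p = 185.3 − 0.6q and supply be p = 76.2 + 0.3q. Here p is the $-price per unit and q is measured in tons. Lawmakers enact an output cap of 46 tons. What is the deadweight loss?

$2546.27

Competitive equilibrium: 185.3 − 0.6q = 76.2 + 0.3q → q* = 121.2222, p* = 112.5667.
At q = 46: demand price = 185.3 − 0.6·46 = 157.7; supply price = 76.2 + 0.3·46 = 90.
Δq = 121.2222 − 46 = 75.2222; wedge = 157.7 − 90 = 67.7.
Welfare loss = ½ × 75.2222 × 67.7 = $2546.27.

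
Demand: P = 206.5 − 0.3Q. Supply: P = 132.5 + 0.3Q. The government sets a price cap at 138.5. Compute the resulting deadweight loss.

3203.33

Competitive equilibrium: 206.5 − 0.3Q = 132.5 + 0.3Q → Q* = 123.3333, P* = 169.5.
At the ceiling P = 138.5, quantity supplied = (138.5 − 132.5)/0.3 = 20.
Willingness to pay at Q' = 20: 206.5 − 0.3·20 = 200.5.
ΔQ = 123.3333 − 20 = 103.3333; wedge = 200.5 − 138.5 = 62.
Deadweight loss = ½ × 103.3333 × 62 = 3203.33.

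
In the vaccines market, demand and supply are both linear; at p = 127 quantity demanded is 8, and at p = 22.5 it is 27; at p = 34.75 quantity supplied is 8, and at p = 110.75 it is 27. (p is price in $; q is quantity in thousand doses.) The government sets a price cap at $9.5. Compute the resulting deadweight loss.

$1219.50 thousand

Demand slope = (22.5 − 127)/(27 − 8) = −5.5, so p = 171 − 5.5q.
Supply slope = (110.75 − 34.75)/(27 − 8) = 4, so p = 2.75 + 4q.
Competitive equilibrium: 171 − 5.5q = 2.75 + 4q → q* = 17.7105, p* = 73.5921.
At the ceiling p = 9.5, quantity supplied = (9.5 − 2.75)/4 = 1.6875.
Willingness to pay at q' = 1.6875: 171 − 5.5·1.6875 = 161.7188.
Δq = 17.7105 − 1.6875 = 16.023; wedge = 161.7188 − 9.5 = 152.2188.
The triangle = ½ × 16.023 × 152.2188 = $1219.50 thousand.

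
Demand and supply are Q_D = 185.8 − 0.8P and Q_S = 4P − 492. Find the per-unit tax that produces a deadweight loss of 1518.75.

67.5

In inverse form: demand P = 232.25 − 1.25Q, supply P = 123 + 0.25Q.
Competitive equilibrium: 232.25 − 1.25Q = 123 + 0.25Q → Q* = 72.8333, P* = 141.2083.
A tax t gives ΔQ = t/1.5 and wedge t, so DWL = t²/3.
t²/3 = 1518.75 → t² = 4556.25 → t = 67.5.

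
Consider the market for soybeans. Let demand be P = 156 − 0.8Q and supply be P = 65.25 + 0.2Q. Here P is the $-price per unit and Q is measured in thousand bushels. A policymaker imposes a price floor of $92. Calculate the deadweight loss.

Competitive equilibrium: 156 − 0.8Q = 65.25 + 0.2Q → Q* = 90.75, P* = 83.4.
At the floor P = 92, quantity demanded = (156 − 92)/0.8 = 80.
Sellers' marginal cost at Q' = 80: 65.25 + 0.2·80 = 81.25.
ΔQ = 90.75 − 80 = 10.75; wedge = 92 − 81.25 = 10.75.
The triangle = ½ × 10.75 × 10.75 = $57.78 thousand.

$57.78 thousand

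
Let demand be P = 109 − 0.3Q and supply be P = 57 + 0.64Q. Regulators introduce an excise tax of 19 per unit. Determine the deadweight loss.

Competitive equilibrium: 109 − 0.3Q = 57 + 0.64Q → Q* = 55.3191, P* = 92.4043.
With the tax, the buyer price exceeds the seller price by 19: (109 − 0.3Q) − (57 + 0.64Q) = 19 → Q' = 35.1064.
ΔQ = 55.3191 − 35.1064 = 20.2127; the wedge equals the tax, 19.
DWL = ½ × 20.2127 × 19 = 192.02.

192.02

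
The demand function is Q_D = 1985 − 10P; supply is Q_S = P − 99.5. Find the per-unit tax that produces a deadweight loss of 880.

In inverse form: demand P = 198.5 − 0.1Q, supply P = 99.5 + Q.
Competitive equilibrium: 198.5 − 0.1Q = 99.5 + Q → Q* = 90, P* = 189.5.
A tax t gives ΔQ = t/1.1 and wedge t, so DWL = t²/2.2.
t²/2.2 = 880 → t² = 1936 → t = 44.

44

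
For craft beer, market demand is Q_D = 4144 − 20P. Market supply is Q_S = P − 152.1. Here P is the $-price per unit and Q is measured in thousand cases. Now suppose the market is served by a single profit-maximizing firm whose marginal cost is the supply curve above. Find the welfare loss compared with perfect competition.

$2.99 thousand

In inverse form: demand P = 207.2 − 0.05Q, supply P = 152.1 + Q.
Competitive equilibrium: 207.2 − 0.05Q = 152.1 + Q → Q* = 52.4762, P* = 204.5762.
Marginal revenue: MR = 207.2 − 0.1Q. Set MR = MC: 207.2 − 0.1Q = 152.1 + Q → Q_m = 50.0909.
Price P_m = 207.2 − 0.05·50.0909 = 204.6955; MC(Q_m) = 152.1 + 1·50.0909 = 202.1909.
Competitive Q* = 52.4762, so ΔQ = 2.3853; wedge = 204.6955 − 202.1909 = 2.5046.
Welfare loss = ½ × 2.3853 × 2.5046 = $2.99 thousand.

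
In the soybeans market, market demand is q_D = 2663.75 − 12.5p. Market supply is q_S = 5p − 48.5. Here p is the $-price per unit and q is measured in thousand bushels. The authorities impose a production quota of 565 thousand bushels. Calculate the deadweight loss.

In inverse form: demand p = 213.1 − 0.08q, supply p = 9.7 + 0.2q.
Competitive equilibrium: 213.1 − 0.08q = 9.7 + 0.2q → q* = 726.4286, p* = 154.9857.
At q = 565: demand price = 213.1 − 0.08·565 = 167.9; supply price = 9.7 + 0.2·565 = 122.7.
Δq = 726.4286 − 565 = 161.4286; wedge = 167.9 − 122.7 = 45.2.
Deadweight loss = ½ × 161.4286 × 45.2 = $3648.29 thousand.

$3648.29 thousand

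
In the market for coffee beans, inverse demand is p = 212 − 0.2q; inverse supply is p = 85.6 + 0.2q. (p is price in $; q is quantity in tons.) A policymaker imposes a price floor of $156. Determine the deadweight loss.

Competitive equilibrium: 212 − 0.2q = 85.6 + 0.2q → q* = 316, p* = 148.8.
At the floor p = 156, quantity demanded = (212 − 156)/0.2 = 280.
Sellers' marginal cost at q' = 280: 85.6 + 0.2·280 = 141.6.
Δq = 316 − 280 = 36; wedge = 156 − 141.6 = 14.4.
DWL = ½ × 36 × 14.4 = $259.20.

$259.20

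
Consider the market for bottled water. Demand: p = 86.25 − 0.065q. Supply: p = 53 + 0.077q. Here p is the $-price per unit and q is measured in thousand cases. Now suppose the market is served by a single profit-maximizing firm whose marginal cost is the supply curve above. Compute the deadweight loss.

$383.84 thousand

Competitive equilibrium: 86.25 − 0.065q = 53 + 0.077q → q* = 234.1549, p* = 71.0299.
Marginal revenue: MR = 86.25 − 0.13q. Set MR = MC: 86.25 − 0.13q = 53 + 0.077q → q_m = 160.628.
Price p_m = 86.25 − 0.065·160.628 = 75.8092; MC(q_m) = 53 + 0.077·160.628 = 65.3684.
Competitive q* = 234.1549, so Δq = 73.5269; wedge = 75.8092 − 65.3684 = 10.4408.
DWL = ½ × 73.5269 × 10.4408 = $383.84 thousand.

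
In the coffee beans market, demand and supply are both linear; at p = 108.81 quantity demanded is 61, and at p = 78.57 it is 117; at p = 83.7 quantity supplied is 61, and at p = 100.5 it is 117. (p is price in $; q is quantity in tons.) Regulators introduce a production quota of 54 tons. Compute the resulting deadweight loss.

$571.65

Demand slope = (78.57 − 108.81)/(117 − 61) = −0.54, so p = 141.75 − 0.54q.
Supply slope = (100.5 − 83.7)/(117 − 61) = 0.3, so p = 65.4 + 0.3q.
Competitive equilibrium: 141.75 − 0.54q = 65.4 + 0.3q → q* = 90.89286, p* = 92.66786.
At q = 54: demand price = 141.75 − 0.54·54 = 112.59; supply price = 65.4 + 0.3·54 = 81.6.
Δq = 90.89286 − 54 = 36.89286; wedge = 112.59 − 81.6 = 30.99.
The triangle = ½ × 36.89286 × 30.99 = $571.65.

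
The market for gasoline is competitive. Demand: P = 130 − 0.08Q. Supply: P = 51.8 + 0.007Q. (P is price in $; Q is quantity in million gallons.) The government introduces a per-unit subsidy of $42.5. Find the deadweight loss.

Competitive equilibrium: 130 − 0.08Q = 51.8 + 0.007Q → Q* = 898.8506, P* = 58.092.
The subsidy lowers effective supply by 42.5: P = 9.3 + 0.007Q.
New quantity: 130 − 0.08Q = 9.3 + 0.007Q → Q' = 1387.3563.
Overproduction ΔQ = 1387.3563 − 898.8506 = 488.5057; wedge = subsidy = 42.5.
The triangle = ½ × 488.5057 × 42.5 = $10380.75 million.

$10380.75 million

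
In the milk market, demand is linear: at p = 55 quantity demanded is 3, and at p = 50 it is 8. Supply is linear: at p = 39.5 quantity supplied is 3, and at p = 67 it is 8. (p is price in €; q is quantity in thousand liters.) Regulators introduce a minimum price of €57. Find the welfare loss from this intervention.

Demand slope = (50 − 55)/(8 − 3) = −1, so p = 58 − q.
Supply slope = (67 − 39.5)/(8 − 3) = 5.5, so p = 23 + 5.5q.
Competitive equilibrium: 58 − q = 23 + 5.5q → q* = 5.3846, p* = 52.6154.
At the floor p = 57, quantity demanded = (58 − 57)/1 = 1.
Sellers' marginal cost at q' = 1: 23 + 5.5·1 = 28.5.
Δq = 5.3846 − 1 = 4.3846; wedge = 57 − 28.5 = 28.5.
The triangle = ½ × 4.3846 × 28.5 = €62.48 thousand.

€62.48 thousand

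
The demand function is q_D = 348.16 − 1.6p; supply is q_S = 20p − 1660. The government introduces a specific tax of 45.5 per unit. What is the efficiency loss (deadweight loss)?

In inverse form: demand p = 217.6 − 0.625q, supply p = 83 + 0.05q.
Competitive equilibrium: 217.6 − 0.625q = 83 + 0.05q → q* = 199.4074, p* = 92.9704.
With the tax, the buyer price exceeds the seller price by 45.5: (217.6 − 0.625q) − (83 + 0.05q) = 45.5 → q' = 132.
Δq = 199.4074 − 132 = 67.4074; the wedge equals the tax, 45.5.
Deadweight loss = ½ × 67.4074 × 45.5 = 1533.52.

1533.52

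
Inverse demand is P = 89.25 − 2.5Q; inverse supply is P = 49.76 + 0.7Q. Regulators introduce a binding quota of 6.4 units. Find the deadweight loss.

Competitive equilibrium: 89.25 − 2.5Q = 49.76 + 0.7Q → Q* = 12.3406, P* = 58.3984.
At Q = 6.4: demand price = 89.25 − 2.5·6.4 = 73.25; supply price = 49.76 + 0.7·6.4 = 54.24.
ΔQ = 12.3406 − 6.4 = 5.9406; wedge = 73.25 − 54.24 = 19.01.
Deadweight loss = ½ × 5.9406 × 19.01 = 56.47.

56.47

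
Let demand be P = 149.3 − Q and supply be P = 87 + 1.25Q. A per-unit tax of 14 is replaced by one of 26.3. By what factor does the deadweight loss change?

3.529

Competitive equilibrium: 149.3 − Q = 87 + 1.25Q → Q* = 27.6889, P* = 121.6111.
For a per-unit tax t: ΔQ = t/2.25, so DWL = ½·t·(t/2.25) = t²/4.5.
At t = 14: DWL = 43.556. At t = 26.3: DWL = 153.709.
Ratio = (26.3/14)² = 3.529.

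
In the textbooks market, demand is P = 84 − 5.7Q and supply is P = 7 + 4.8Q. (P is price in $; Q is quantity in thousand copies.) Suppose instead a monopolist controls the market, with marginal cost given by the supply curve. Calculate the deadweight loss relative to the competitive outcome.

$34.95 thousand

Competitive equilibrium: 84 − 5.7Q = 7 + 4.8Q → Q* = 7.3333, P* = 42.2.
Marginal revenue: MR = 84 − 11.4Q. Set MR = MC: 84 − 11.4Q = 7 + 4.8Q → Q_m = 4.7531.
Price P_m = 84 − 5.7·4.7531 = 56.9073; MC(Q_m) = 7 + 4.8·4.7531 = 29.8149.
Competitive Q* = 7.3333, so ΔQ = 2.5802; wedge = 56.9073 − 29.8149 = 27.0924.
The triangle = ½ × 2.5802 × 27.0924 = $34.95 thousand.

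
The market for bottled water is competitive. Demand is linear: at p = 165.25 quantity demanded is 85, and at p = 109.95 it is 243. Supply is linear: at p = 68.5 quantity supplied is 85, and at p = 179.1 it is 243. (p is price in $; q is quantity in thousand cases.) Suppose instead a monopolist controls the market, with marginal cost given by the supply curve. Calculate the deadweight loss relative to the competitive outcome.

Demand slope = (109.95 − 165.25)/(243 − 85) = −0.35, so p = 195 − 0.35q.
Supply slope = (179.1 − 68.5)/(243 − 85) = 0.7, so p = 9 + 0.7q.
Competitive equilibrium: 195 − 0.35q = 9 + 0.7q → q* = 177.1429, p* = 133.
Marginal revenue: MR = 195 − 0.7q. Set MR = MC: 195 − 0.7q = 9 + 0.7q → q_m = 132.8571.
Price p_m = 195 − 0.35·132.8571 = 148.5; MC(q_m) = 9 + 0.7·132.8571 = 102.
Competitive q* = 177.1429, so Δq = 44.2858; wedge = 148.5 − 102 = 46.5.
The triangle = ½ × 44.2858 × 46.5 = $1029.64 thousand.

$1029.64 thousand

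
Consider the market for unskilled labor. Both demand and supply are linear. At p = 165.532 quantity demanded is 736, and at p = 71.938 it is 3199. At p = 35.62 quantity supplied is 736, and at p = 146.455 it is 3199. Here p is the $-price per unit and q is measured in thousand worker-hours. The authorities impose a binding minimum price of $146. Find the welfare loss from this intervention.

$45858.81 thousand

Demand slope = (71.938 − 165.532)/(3199 − 736) = −0.038, so p = 193.5 − 0.038q.
Supply slope = (146.455 − 35.62)/(3199 − 736) = 0.045, so p = 2.5 + 0.045q.
Competitive equilibrium: 193.5 − 0.038q = 2.5 + 0.045q → q* = 2301.2048, p* = 106.0542.
At the floor p = 146, quantity demanded = (193.5 − 146)/0.038 = 1250.
Sellers' marginal cost at q' = 1250: 2.5 + 0.045·1250 = 58.75.
Δq = 2301.2048 − 1250 = 1051.2048; wedge = 146 − 58.75 = 87.25.
DWL = ½ × 1051.2048 × 87.25 = $45858.81 thousand.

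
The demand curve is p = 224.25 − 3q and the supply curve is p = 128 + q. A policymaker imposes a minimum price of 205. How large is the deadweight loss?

Competitive equilibrium: 224.25 − 3q = 128 + q → q* = 24.0625, p* = 152.0625.
At the floor p = 205, quantity demanded = (224.25 − 205)/3 = 6.4167.
Sellers' marginal cost at q' = 6.4167: 128 + 1·6.4167 = 134.4167.
Δq = 24.0625 − 6.4167 = 17.6458; wedge = 205 − 134.4167 = 70.5833.
Deadweight loss = ½ × 17.6458 × 70.5833 = 622.75.

622.75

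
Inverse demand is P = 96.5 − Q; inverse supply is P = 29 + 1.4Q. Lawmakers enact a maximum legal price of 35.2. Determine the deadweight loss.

673.82

Competitive equilibrium: 96.5 − Q = 29 + 1.4Q → Q* = 28.125, P* = 68.375.
At the ceiling P = 35.2, quantity supplied = (35.2 − 29)/1.4 = 4.4286.
Willingness to pay at Q' = 4.4286: 96.5 − 1·4.4286 = 92.0714.
ΔQ = 28.125 − 4.4286 = 23.6964; wedge = 92.0714 − 35.2 = 56.8714.
The triangle = ½ × 23.6964 × 56.8714 = 673.82.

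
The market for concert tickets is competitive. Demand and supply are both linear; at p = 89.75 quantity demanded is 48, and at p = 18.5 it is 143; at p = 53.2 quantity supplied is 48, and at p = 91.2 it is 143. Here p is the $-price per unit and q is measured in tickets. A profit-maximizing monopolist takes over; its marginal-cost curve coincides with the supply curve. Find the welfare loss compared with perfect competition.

$570.30

Demand slope = (18.5 − 89.75)/(143 − 48) = −0.75, so p = 125.75 − 0.75q.
Supply slope = (91.2 − 53.2)/(143 − 48) = 0.4, so p = 34 + 0.4q.
Competitive equilibrium: 125.75 − 0.75q = 34 + 0.4q → q* = 79.78261, p* = 65.91304.
Marginal revenue: MR = 125.75 − 1.5q. Set MR = MC: 125.75 − 1.5q = 34 + 0.4q → q_m = 48.28947.
Price p_m = 125.75 − 0.75·48.28947 = 89.5329; MC(q_m) = 34 + 0.4·48.28947 = 53.31579.
Competitive q* = 79.78261, so Δq = 31.49314; wedge = 89.5329 − 53.31579 = 36.21711.
DWL = ½ × 31.49314 × 36.21711 = $570.30.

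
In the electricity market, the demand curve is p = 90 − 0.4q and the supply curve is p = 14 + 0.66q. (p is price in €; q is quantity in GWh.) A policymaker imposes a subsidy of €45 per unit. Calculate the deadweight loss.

€955.19

Competitive equilibrium: 90 − 0.4q = 14 + 0.66q → q* = 71.6981, p* = 61.3208.
The subsidy lowers effective supply by 45: p = 0.66q − 31.
New quantity: 90 − 0.4q = 0.66q − 31 → q' = 114.1509.
Overproduction Δq = 114.1509 − 71.6981 = 42.4528; wedge = subsidy = 45.
The triangle = ½ × 42.4528 × 45 = €955.19.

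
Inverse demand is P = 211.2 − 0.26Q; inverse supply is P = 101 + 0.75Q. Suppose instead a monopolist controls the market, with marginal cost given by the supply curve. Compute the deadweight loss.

Competitive equilibrium: 211.2 − 0.26Q = 101 + 0.75Q → Q* = 109.1089, P* = 182.8317.
Marginal revenue: MR = 211.2 − 0.52Q. Set MR = MC: 211.2 − 0.52Q = 101 + 0.75Q → Q_m = 86.7717.
Price P_m = 211.2 − 0.26·86.7717 = 188.6394; MC(Q_m) = 101 + 0.75·86.7717 = 166.0788.
Competitive Q* = 109.1089, so ΔQ = 22.3372; wedge = 188.6394 − 166.0788 = 22.5606.
Welfare loss = ½ × 22.3372 × 22.5606 = 251.97.

251.97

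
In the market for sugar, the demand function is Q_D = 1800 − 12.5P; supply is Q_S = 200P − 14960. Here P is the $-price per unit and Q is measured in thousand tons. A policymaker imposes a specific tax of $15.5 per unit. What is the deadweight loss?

$1413.24 thousand

In inverse form: demand P = 144 − 0.08Q, supply P = 74.8 + 0.005Q.
Competitive equilibrium: 144 − 0.08Q = 74.8 + 0.005Q → Q* = 814.11765, P* = 78.87059.
With the tax, the buyer price exceeds the seller price by 15.5: (144 − 0.08Q) − (74.8 + 0.005Q) = 15.5 → Q' = 631.76471.
ΔQ = 814.11765 − 631.76471 = 182.35294; the wedge equals the tax, 15.5.
DWL = ½ × 182.35294 × 15.5 = $1413.24 thousand.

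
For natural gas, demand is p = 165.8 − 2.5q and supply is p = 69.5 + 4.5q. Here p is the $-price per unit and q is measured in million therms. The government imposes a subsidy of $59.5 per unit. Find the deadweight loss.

$252.875 million

Competitive equilibrium: 165.8 − 2.5q = 69.5 + 4.5q → q* = 13.7571, p* = 131.4071.
The subsidy lowers effective supply by 59.5: p = 10 + 4.5q.
New quantity: 165.8 − 2.5q = 10 + 4.5q → q' = 22.2571.
Overproduction Δq = 22.2571 − 13.7571 = 8.5; wedge = subsidy = 59.5.
The triangle = ½ × 8.5 × 59.5 = $252.875 million.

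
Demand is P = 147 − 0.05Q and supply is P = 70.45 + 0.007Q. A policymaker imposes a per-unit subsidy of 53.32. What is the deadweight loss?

24938.79

Competitive equilibrium: 147 − 0.05Q = 70.45 + 0.007Q → Q* = 1342.9825, P* = 79.8509.
The subsidy lowers effective supply by 53.32: P = 17.13 + 0.007Q.
New quantity: 147 − 0.05Q = 17.13 + 0.007Q → Q' = 2278.4211.
Overproduction ΔQ = 2278.4211 − 1342.9825 = 935.4386; wedge = subsidy = 53.32.
Deadweight loss = ½ × 935.4386 × 53.32 = 24938.79.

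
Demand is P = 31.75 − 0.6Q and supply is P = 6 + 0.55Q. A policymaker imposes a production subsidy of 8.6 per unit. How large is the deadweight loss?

Competitive equilibrium: 31.75 − 0.6Q = 6 + 0.55Q → Q* = 22.3913, P* = 18.3152.
The subsidy lowers effective supply by 8.6: P = 0.55Q − 2.6.
New quantity: 31.75 − 0.6Q = 0.55Q − 2.6 → Q' = 29.8696.
Overproduction ΔQ = 29.8696 − 22.3913 = 7.4783; wedge = subsidy = 8.6.
The triangle = ½ × 7.4783 × 8.6 = 32.16.

32.16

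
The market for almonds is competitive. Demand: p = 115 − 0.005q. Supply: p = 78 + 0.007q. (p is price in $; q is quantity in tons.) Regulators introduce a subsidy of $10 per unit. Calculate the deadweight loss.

$4166.67

Competitive equilibrium: 115 − 0.005q = 78 + 0.007q → q* = 3083.3333, p* = 99.5833.
The subsidy lowers effective supply by 10: p = 68 + 0.007q.
New quantity: 115 − 0.005q = 68 + 0.007q → q' = 3916.6667.
Overproduction Δq = 3916.6667 − 3083.3333 = 833.3334; wedge = subsidy = 10.
Welfare loss = ½ × 833.3334 × 10 = $4166.67.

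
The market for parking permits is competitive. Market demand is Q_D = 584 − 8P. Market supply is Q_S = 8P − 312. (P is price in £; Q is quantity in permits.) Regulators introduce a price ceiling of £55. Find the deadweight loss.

£8

In inverse form: demand P = 73 − 0.125Q, supply P = 39 + 0.125Q.
Competitive equilibrium: 73 − 0.125Q = 39 + 0.125Q → Q* = 136, P* = 56.
At the ceiling P = 55, quantity supplied = (55 − 39)/0.125 = 128.
Willingness to pay at Q' = 128: 73 − 0.125·128 = 57.
ΔQ = 136 − 128 = 8; wedge = 57 − 55 = 2.
Welfare loss = ½ × 8 × 2 = £8.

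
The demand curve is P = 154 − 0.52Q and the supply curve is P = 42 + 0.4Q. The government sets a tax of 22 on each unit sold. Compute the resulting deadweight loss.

263.04

Competitive equilibrium: 154 − 0.52Q = 42 + 0.4Q → Q* = 121.7391, P* = 90.6957.
With the tax, the buyer price exceeds the seller price by 22: (154 − 0.52Q) − (42 + 0.4Q) = 22 → Q' = 97.8261.
ΔQ = 121.7391 − 97.8261 = 23.913; the wedge equals the tax, 22.
Deadweight loss = ½ × 23.913 × 22 = 263.04.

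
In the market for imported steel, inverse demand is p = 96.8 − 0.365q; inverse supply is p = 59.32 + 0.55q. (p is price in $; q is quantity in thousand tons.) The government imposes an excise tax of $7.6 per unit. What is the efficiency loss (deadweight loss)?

$31.56 thousand

Competitive equilibrium: 96.8 − 0.365q = 59.32 + 0.55q → q* = 40.9617, p* = 81.849.
With the tax, the buyer price exceeds the seller price by 7.6: (96.8 − 0.365q) − (59.32 + 0.55q) = 7.6 → q' = 32.6557.
Δq = 40.9617 − 32.6557 = 8.306; the wedge equals the tax, 7.6.
Welfare loss = ½ × 8.306 × 7.6 = $31.56 thousand.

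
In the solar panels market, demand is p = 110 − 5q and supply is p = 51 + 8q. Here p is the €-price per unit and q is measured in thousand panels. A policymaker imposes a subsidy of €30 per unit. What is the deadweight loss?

€34.62 thousand

Competitive equilibrium: 110 − 5q = 51 + 8q → q* = 4.5385, p* = 87.3077.
The subsidy lowers effective supply by 30: p = 21 + 8q.
New quantity: 110 − 5q = 21 + 8q → q' = 6.8462.
Overproduction Δq = 6.8462 − 4.5385 = 2.3077; wedge = subsidy = 30.
Deadweight loss = ½ × 2.3077 × 30 = €34.62 thousand.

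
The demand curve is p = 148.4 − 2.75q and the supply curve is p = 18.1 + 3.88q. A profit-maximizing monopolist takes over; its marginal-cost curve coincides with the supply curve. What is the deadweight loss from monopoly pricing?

Competitive equilibrium: 148.4 − 2.75q = 18.1 + 3.88q → q* = 19.6531, p* = 94.354.
Marginal revenue: MR = 148.4 − 5.5q. Set MR = MC: 148.4 − 5.5q = 18.1 + 3.88q → q_m = 13.8913.
Price p_m = 148.4 − 2.75·13.8913 = 110.1989; MC(q_m) = 18.1 + 3.88·13.8913 = 71.9982.
Competitive q* = 19.6531, so Δq = 5.7618; wedge = 110.1989 − 71.9982 = 38.2007.
Deadweight loss = ½ × 5.7618 × 38.2007 = 110.05.

110.05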